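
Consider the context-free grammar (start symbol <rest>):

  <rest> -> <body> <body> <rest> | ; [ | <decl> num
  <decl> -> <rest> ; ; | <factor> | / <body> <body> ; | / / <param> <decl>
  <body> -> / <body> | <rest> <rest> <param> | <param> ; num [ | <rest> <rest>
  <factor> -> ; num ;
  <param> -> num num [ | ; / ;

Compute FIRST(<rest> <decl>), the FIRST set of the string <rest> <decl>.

{ /, ;, num }

Add FIRST(<rest>) = { /, ;, num }; <rest> is not nullable, stop.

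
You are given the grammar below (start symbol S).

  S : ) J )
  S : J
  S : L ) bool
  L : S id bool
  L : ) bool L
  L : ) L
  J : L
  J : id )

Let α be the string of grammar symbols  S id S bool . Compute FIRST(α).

Add FIRST(S) = { ), id }; S is not nullable, stop.

{ ), id }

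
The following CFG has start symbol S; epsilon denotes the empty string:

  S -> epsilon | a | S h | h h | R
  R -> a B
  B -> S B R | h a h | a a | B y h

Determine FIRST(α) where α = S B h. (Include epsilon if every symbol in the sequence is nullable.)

Add FIRST(S)\{epsilon} = { a, h }; S is nullable, continue.
Add FIRST(B) = { a, h }; B is not nullable, stop.

{ a, h }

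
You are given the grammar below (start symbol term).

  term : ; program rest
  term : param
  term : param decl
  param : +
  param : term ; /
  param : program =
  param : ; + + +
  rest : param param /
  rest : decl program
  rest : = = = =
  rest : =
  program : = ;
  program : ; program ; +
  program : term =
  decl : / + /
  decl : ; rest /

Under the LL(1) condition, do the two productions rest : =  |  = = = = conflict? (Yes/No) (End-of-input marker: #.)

FIRST(=) = { = } and FIRST(= = = =) = { = }.
Both contain =, so the two alternatives are not disjoint — LL(1) conflict.

Yes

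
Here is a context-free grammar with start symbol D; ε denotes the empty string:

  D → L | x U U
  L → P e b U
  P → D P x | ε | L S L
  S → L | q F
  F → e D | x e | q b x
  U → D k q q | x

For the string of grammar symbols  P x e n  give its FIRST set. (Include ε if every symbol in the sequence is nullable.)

{ e, x }

Add FIRST(P)\{ε} = { e, x }; P is nullable, continue.
x is a terminal; add {x} and stop.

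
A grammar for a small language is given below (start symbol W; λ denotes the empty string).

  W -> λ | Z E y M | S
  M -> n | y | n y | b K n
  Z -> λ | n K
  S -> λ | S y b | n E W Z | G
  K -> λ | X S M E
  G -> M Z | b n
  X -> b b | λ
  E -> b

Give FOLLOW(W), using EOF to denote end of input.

W is the start symbol, so EOF ∈ FOLLOW(W).
In S -> n E W Z: add FIRST(Z)\{λ} = { n }.
  Since Z is nullable, also add FOLLOW(S) = { EOF, b, n, y }.
Union: FOLLOW(W) = { EOF, b, n, y }.

{ EOF, b, n, y }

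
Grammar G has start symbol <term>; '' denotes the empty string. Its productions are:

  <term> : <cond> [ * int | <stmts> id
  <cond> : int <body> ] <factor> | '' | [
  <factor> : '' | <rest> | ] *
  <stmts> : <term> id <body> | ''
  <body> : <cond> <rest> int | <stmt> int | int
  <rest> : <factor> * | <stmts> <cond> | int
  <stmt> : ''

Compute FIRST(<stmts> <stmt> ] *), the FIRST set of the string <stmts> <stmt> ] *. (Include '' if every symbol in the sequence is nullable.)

Add FIRST(<stmts>)\{''} = { [, id, int }; <stmts> is nullable, continue.
Add FIRST(<stmt>)\{''} = {  }; <stmt> is nullable, continue.
] is a terminal; add {]} and stop.

{ [, ], id, int }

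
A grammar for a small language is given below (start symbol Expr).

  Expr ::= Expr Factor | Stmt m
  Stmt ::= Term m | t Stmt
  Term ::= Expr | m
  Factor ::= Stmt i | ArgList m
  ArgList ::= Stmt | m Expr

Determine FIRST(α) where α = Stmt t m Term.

{ m, t }

Add FIRST(Stmt) = { m, t }; Stmt is not nullable, stop.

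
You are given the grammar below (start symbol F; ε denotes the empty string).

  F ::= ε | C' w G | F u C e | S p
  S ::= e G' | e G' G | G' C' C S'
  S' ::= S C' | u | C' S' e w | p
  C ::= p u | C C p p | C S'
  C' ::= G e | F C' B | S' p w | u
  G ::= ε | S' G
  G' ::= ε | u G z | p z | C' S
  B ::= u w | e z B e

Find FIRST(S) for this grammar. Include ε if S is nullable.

{ e, p, u }

S ::= e G' contributes {e}.
S ::= e G' G contributes {e}.
From S ::= G' C' C S': G' nullable, take FIRST(G') ∪ FIRST(C') = { e, p, u }.
Union: FIRST(S) = { e, p, u }.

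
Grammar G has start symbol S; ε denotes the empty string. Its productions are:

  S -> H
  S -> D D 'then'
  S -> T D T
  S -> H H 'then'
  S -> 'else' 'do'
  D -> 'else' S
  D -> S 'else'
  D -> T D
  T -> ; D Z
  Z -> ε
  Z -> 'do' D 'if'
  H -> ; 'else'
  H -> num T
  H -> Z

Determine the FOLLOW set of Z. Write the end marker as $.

In T -> ; D Z: Z is at the end, add FOLLOW(T) = { $, 'do', 'else', 'if', 'then', ;, num }.
In H -> Z: Z is at the end, add FOLLOW(H) = { $, 'do', 'else', 'if', 'then', ;, num }.
Union: FOLLOW(Z) = { $, 'do', 'else', 'if', 'then', ;, num }.

{ $, 'do', 'else', 'if', 'then', ;, num }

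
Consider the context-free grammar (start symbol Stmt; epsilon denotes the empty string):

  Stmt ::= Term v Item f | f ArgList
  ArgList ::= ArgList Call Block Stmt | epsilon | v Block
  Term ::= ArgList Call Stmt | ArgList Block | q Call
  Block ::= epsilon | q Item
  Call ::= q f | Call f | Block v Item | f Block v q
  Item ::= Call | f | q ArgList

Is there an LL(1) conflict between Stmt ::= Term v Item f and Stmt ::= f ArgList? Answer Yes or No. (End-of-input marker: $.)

FIRST(Term v Item f) = { f, q, v } and FIRST(f ArgList) = { f }.
Both contain f, so the two alternatives are not disjoint — LL(1) conflict.

Yes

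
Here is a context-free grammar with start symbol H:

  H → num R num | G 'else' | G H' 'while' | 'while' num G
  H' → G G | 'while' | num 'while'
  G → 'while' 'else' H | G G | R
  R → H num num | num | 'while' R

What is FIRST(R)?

{ 'while', num }

From R → H num num: add FIRST(H) = { 'while', num }.
R → num contributes {num}.
R → 'while' R contributes {'while'}.
Union: FIRST(R) = { 'while', num }.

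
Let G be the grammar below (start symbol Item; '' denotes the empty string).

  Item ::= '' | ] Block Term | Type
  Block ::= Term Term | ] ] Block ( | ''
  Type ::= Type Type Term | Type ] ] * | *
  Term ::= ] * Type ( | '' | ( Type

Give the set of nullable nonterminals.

{ Block, Item, Term }

Directly nullable (have an ''-production): Item, Block, Term.
No other nonterminal has a production whose RHS symbols are all nullable.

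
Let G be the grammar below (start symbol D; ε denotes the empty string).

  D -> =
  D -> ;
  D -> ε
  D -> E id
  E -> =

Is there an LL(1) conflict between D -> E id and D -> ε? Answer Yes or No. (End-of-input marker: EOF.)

FIRST(E id) = { = } and FIRST(ε) = { ε }.
The second is nullable but FOLLOW(D) = { EOF } is disjoint from FIRST of the first.

No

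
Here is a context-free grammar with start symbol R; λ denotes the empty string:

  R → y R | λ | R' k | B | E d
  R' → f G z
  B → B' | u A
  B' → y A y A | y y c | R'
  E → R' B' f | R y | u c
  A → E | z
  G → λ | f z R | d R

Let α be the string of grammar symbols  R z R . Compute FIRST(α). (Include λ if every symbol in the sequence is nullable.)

Add FIRST(R)\{λ} = { f, u, y }; R is nullable, continue.
z is a terminal; add {z} and stop.

{ f, u, y, z }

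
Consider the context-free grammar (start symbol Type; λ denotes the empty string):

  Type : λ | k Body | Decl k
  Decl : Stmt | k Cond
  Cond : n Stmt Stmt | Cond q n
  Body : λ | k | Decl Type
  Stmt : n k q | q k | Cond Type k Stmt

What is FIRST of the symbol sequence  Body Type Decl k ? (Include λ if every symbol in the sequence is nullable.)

{ k, n, q }

Add FIRST(Body)\{λ} = { k, n, q }; Body is nullable, continue.
Add FIRST(Type)\{λ} = { k, n, q }; Type is nullable, continue.
Add FIRST(Decl) = { k, n, q }; Decl is not nullable, stop.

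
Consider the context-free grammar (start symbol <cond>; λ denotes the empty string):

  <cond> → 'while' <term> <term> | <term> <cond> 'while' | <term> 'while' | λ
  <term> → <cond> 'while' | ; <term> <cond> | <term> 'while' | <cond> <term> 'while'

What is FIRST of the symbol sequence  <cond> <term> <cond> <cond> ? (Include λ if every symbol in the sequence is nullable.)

{ 'while', ; }

Add FIRST(<cond>)\{λ} = { 'while', ; }; <cond> is nullable, continue.
Add FIRST(<term>) = { 'while', ; }; <term> is not nullable, stop.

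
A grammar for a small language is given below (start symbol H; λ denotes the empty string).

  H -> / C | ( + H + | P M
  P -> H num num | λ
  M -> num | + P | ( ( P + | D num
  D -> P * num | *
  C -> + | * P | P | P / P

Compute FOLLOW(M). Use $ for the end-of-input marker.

In H -> P M: M is at the end, add FOLLOW(H) = { $, +, num }.
Union: FOLLOW(M) = { $, +, num }.

{ $, +, num }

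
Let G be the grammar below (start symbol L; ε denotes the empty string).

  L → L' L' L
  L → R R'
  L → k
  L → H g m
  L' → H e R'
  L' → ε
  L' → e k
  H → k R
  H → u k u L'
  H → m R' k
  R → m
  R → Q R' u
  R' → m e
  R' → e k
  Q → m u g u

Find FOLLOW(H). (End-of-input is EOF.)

{ e, g }

In L → H g m: add FIRST(g m) = { g }.
In L' → H e R': add FIRST(e R') = { e }.
Union: FOLLOW(H) = { e, g }.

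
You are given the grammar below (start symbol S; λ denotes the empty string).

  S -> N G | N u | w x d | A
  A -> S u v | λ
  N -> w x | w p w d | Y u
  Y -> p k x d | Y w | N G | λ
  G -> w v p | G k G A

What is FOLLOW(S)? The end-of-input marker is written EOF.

S is the start symbol, so EOF ∈ FOLLOW(S).
In A -> S u v: add FIRST(u v) = { u }.
Union: FOLLOW(S) = { EOF, u }.

{ EOF, u }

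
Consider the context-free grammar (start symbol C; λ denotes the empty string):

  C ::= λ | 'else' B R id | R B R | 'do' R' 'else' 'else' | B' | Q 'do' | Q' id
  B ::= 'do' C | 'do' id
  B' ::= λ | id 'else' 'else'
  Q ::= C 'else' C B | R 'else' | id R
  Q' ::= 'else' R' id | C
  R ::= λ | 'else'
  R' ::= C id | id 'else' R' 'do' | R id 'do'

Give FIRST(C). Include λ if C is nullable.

C ::= λ contributes λ.
C ::= 'else' B R id contributes {'else'}.
From C ::= R B R: R nullable, take FIRST(R) ∪ FIRST(B) = { 'do', 'else' }.
C ::= 'do' R' 'else' 'else' contributes {'do'}.
From C ::= B': add FIRST(B') = { id, λ } (including λ since B' is nullable).
From C ::= Q 'do': add FIRST(Q) = { 'do', 'else', id }.
From C ::= Q' id: Q' nullable, take FIRST(Q') ∪ {id} = { 'do', 'else', id }.
Union: FIRST(C) = { 'do', 'else', id, λ }.

{ 'do', 'else', id, λ }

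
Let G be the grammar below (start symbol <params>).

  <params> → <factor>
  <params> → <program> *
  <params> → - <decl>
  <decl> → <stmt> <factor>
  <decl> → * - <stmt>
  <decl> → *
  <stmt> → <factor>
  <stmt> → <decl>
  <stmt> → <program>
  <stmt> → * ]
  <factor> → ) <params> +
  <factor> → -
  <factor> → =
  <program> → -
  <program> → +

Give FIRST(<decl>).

{ ), *, +, -, = }

From <decl> → <stmt> <factor>: add FIRST(<stmt>) = { ), *, +, -, = }.
<decl> → * - <stmt> contributes {*}.
<decl> → * contributes {*}.
Union: FIRST(<decl>) = { ), *, +, -, = }.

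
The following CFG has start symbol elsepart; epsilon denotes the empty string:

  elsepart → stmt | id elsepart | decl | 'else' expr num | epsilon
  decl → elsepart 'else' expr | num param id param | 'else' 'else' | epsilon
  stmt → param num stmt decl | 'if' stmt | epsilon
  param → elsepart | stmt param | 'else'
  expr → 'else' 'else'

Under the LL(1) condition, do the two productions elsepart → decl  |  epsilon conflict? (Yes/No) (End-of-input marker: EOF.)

Yes

FIRST(decl) = { 'else', 'if', id, num, epsilon } and FIRST(epsilon) = { epsilon }.
Both alternatives are nullable, violating the LL(1) condition.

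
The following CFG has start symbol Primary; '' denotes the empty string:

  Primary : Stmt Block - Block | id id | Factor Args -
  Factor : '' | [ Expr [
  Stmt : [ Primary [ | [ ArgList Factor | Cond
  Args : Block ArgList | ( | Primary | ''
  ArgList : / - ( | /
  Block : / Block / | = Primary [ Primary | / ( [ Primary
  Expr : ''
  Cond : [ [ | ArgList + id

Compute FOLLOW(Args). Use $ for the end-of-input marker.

In Primary : Factor Args -: add FIRST(-) = { - }.
Union: FOLLOW(Args) = { - }.

{ - }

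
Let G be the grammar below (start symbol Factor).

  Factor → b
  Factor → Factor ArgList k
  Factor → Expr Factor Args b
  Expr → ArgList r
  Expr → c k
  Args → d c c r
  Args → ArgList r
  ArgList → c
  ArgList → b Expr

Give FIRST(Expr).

{ b, c }

From Expr → ArgList r: add FIRST(ArgList) = { b, c }.
Expr → c k contributes {c}.
Union: FIRST(Expr) = { b, c }.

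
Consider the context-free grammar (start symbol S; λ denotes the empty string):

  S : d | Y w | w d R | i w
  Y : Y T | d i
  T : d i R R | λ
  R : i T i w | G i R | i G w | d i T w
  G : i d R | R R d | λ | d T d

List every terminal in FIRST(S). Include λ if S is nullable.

S : d contributes {d}.
From S : Y w: add FIRST(Y) = { d }.
S : w d R contributes {w}.
S : i w contributes {i}.
Union: FIRST(S) = { d, i, w }.

{ d, i, w }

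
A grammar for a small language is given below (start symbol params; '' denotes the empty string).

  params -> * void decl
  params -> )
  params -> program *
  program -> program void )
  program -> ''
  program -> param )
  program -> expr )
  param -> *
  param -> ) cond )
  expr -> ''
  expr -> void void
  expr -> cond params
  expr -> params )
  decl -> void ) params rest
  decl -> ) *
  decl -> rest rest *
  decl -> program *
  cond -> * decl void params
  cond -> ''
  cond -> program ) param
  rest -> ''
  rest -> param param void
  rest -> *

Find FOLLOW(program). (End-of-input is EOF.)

In params -> program *: add FIRST(*) = { * }.
In program -> program void ): add FIRST(void )) = { void }.
In decl -> program *: add FIRST(*) = { * }.
In cond -> program ) param: add FIRST() param) = { ) }.
Union: FOLLOW(program) = { ), *, void }.

{ ), *, void }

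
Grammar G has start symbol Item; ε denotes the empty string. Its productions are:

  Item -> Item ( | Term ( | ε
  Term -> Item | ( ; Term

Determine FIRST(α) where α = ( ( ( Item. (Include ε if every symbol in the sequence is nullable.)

( is a terminal; add {(} and stop.

{ ( }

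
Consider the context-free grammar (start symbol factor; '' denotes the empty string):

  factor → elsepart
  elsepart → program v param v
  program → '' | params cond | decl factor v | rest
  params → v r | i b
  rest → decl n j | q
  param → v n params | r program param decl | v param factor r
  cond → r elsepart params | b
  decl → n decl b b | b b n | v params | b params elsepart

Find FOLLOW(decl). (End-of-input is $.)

{ b, i, n, q, v }

In program → decl factor v: add FIRST(factor v) = { b, i, n, q, v }.
In rest → decl n j: add FIRST(n j) = { n }.
In param → r program param decl: decl is at the end, add FOLLOW(param) = { b, i, n, q, v }.
In decl → n decl b b: add FIRST(b b) = { b }.
Union: FOLLOW(decl) = { b, i, n, q, v }.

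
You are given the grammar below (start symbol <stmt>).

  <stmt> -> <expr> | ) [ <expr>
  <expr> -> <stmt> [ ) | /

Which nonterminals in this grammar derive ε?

{ } (none)

No nonterminal has an empty production or an RHS whose symbols are all nullable.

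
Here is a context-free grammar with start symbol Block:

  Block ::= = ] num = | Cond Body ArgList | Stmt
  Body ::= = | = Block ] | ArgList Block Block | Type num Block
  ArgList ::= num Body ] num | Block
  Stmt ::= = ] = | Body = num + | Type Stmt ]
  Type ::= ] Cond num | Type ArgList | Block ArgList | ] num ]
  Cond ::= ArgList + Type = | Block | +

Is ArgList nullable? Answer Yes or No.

No

No nonterminal in this grammar is nullable.
No production of ArgList has an RHS whose symbols are all nullable, so ArgList is not nullable.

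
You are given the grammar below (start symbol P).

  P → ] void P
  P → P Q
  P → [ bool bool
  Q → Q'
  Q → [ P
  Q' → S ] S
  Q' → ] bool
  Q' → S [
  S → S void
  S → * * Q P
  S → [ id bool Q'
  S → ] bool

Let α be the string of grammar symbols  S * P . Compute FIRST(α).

{ *, [, ] }

Add FIRST(S) = { *, [, ] }; S is not nullable, stop.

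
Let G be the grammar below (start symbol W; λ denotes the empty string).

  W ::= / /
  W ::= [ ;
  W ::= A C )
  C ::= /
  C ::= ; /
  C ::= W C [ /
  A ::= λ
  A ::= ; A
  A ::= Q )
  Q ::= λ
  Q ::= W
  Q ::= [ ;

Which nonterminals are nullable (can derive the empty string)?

Directly nullable (have an λ-production): A, Q.
No other nonterminal has a production whose RHS symbols are all nullable.

{ A, Q }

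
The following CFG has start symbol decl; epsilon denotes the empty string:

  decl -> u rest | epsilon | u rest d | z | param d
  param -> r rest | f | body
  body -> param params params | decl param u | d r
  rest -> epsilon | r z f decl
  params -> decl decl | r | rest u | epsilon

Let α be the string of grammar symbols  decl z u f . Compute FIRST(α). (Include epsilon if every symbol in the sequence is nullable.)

{ d, f, r, u, z }

Add FIRST(decl)\{epsilon} = { d, f, r, u, z }; decl is nullable, continue.
z is a terminal; add {z} and stop.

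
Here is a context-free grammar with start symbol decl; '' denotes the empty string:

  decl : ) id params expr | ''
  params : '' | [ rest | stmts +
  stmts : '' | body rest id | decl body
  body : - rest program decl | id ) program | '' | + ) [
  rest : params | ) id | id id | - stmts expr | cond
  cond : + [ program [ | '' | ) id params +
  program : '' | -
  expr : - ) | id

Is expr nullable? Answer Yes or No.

Nullable nonterminals: body, cond, decl, params, program, rest, stmts.
No production of expr has an RHS whose symbols are all nullable, so expr is not nullable.

No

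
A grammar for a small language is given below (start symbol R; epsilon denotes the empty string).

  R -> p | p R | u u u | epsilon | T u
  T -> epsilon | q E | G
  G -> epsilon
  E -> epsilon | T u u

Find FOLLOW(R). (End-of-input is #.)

{ # }

R is the start symbol, so # ∈ FOLLOW(R).
In R -> p R: R is at the end, add FOLLOW(R) = { # }.
Union: FOLLOW(R) = { # }.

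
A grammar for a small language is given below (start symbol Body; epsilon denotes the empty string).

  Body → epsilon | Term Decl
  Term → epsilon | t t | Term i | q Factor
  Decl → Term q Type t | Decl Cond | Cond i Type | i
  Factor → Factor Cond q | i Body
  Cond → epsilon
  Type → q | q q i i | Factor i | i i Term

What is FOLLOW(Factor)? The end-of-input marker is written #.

In Term → q Factor: Factor is at the end, add FOLLOW(Term) = { #, i, q, t }.
In Factor → Factor Cond q: add FIRST(Cond q) = { q }.
In Type → Factor i: add FIRST(i) = { i }.
Union: FOLLOW(Factor) = { #, i, q, t }.

{ #, i, q, t }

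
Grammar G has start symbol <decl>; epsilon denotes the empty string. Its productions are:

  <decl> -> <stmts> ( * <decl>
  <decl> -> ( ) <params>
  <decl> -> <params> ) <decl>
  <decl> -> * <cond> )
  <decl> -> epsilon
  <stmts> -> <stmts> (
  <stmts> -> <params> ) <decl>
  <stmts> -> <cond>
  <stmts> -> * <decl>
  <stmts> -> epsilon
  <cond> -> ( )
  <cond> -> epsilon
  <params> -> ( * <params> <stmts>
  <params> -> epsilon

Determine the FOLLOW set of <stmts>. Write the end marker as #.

In <decl> -> <stmts> ( * <decl>: add FIRST(( * <decl>) = { ( }.
In <stmts> -> <stmts> (: add FIRST(() = { ( }.
In <params> -> ( * <params> <stmts>: <stmts> is at the end, add FOLLOW(<params>) = { #, (, ), * }.
Union: FOLLOW(<stmts>) = { #, (, ), * }.

{ #, (, ), * }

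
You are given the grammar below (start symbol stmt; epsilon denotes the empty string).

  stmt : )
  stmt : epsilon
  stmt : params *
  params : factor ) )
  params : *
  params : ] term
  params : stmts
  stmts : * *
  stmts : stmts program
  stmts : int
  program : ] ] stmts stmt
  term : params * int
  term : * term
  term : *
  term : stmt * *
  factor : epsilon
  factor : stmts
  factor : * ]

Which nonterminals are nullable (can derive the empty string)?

Directly nullable (have an epsilon-production): stmt, factor.
No other nonterminal has a production whose RHS symbols are all nullable.

{ factor, stmt }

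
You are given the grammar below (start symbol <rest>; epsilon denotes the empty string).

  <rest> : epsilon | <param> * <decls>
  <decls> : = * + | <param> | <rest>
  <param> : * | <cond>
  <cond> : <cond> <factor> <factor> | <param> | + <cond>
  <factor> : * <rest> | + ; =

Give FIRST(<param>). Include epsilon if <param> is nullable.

<param> : * contributes {*}.
From <param> : <cond>: add FIRST(<cond>) = { *, + }.
Union: FIRST(<param>) = { *, + }.

{ *, + }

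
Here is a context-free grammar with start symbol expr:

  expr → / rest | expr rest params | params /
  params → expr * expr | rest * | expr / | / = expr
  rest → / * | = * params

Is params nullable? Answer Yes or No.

No

No nonterminal in this grammar is nullable.
No production of params has an RHS whose symbols are all nullable, so params is not nullable.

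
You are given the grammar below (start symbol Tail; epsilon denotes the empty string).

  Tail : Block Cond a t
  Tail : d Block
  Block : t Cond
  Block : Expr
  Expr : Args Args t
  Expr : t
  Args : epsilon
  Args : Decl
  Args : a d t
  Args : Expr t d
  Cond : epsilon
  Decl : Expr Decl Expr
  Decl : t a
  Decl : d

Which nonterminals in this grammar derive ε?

{ Args, Cond }

Directly nullable (have an epsilon-production): Args, Cond.
No other nonterminal has a production whose RHS symbols are all nullable.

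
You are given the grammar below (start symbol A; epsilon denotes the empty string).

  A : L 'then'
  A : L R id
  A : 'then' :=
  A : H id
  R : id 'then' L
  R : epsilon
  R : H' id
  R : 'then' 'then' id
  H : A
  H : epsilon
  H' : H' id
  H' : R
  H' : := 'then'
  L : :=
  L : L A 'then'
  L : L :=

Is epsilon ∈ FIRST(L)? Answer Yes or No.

No

Nullable nonterminals: H, H', R.
No production of L has an RHS whose symbols are all nullable, so L is not nullable.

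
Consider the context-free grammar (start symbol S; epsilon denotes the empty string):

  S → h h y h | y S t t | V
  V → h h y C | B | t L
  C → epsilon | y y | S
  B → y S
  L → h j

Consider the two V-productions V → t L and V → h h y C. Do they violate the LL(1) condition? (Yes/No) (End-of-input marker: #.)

No

FIRST(t L) = { t } and FIRST(h h y C) = { h }.
The FIRST sets are disjoint and neither alternative is nullable — no conflict.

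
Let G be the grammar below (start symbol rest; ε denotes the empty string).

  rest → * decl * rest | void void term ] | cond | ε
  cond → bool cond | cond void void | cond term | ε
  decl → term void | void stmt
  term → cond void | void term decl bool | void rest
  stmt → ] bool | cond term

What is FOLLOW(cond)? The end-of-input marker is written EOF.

In rest → cond: cond is at the end, add FOLLOW(rest) = { EOF, *, ], bool, void }.
In cond → bool cond: cond is at the end, add FOLLOW(cond) = { EOF, *, ], bool, void }.
In cond → cond void void: add FIRST(void void) = { void }.
In cond → cond term: add FIRST(term) = { bool, void }.
In term → cond void: add FIRST(void) = { void }.
In stmt → cond term: add FIRST(term) = { bool, void }.
Union: FOLLOW(cond) = { EOF, *, ], bool, void }.

{ EOF, *, ], bool, void }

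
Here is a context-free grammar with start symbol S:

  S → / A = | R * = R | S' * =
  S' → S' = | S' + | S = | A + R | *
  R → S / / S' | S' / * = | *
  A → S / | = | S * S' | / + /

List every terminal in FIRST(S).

S → / A = contributes {/}.
From S → R * = R: add FIRST(R) = { *, /, = }.
From S → S' * =: add FIRST(S') = { *, /, = }.
Union: FIRST(S) = { *, /, = }.

{ *, /, = }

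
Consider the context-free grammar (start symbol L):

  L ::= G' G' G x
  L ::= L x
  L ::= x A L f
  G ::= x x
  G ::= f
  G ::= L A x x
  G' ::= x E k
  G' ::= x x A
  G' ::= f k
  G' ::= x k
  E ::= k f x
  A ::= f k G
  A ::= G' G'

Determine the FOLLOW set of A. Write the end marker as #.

{ f, x }

In L ::= x A L f: add FIRST(L f) = { f, x }.
In G ::= L A x x: add FIRST(x x) = { x }.
In G' ::= x x A: A is at the end, add FOLLOW(G') = { f, x }.
Union: FOLLOW(A) = { f, x }.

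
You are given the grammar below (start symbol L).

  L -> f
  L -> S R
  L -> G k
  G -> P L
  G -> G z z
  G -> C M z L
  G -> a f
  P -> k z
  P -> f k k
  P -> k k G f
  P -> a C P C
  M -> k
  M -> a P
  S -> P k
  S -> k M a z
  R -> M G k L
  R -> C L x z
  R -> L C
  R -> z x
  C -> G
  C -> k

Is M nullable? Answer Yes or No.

No nonterminal in this grammar is nullable.
No production of M has an RHS whose symbols are all nullable, so M is not nullable.

No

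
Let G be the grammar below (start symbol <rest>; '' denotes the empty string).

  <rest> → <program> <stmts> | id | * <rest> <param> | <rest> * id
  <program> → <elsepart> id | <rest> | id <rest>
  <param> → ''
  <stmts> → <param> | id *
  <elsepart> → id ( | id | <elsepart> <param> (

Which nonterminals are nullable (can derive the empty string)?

{ <param>, <stmts> }

Directly nullable (have an ''-production): <param>.
<stmts> → <param> with every symbol nullable, so <stmts> is nullable.
No other nonterminal has a production whose RHS symbols are all nullable.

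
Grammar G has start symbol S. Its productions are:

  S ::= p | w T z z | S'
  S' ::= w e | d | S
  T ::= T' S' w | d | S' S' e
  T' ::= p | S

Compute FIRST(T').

T' ::= p contributes {p}.
From T' ::= S: add FIRST(S) = { d, p, w }.
Union: FIRST(T') = { d, p, w }.

{ d, p, w }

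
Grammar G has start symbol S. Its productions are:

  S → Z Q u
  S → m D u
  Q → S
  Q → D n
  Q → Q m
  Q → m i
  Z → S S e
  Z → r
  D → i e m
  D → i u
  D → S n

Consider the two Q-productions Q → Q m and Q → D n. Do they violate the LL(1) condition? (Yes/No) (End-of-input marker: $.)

Yes

FIRST(Q m) = { i, m, r } and FIRST(D n) = { i, m, r }.
Both contain i, so the two alternatives are not disjoint — LL(1) conflict.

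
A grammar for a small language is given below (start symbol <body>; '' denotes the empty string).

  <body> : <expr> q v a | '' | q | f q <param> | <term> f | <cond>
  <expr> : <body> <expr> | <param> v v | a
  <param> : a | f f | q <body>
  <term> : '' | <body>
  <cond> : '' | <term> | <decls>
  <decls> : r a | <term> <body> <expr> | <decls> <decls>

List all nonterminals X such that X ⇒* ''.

{ <body>, <cond>, <term> }

Directly nullable (have an ''-production): <body>, <term>, <cond>.
No other nonterminal has a production whose RHS symbols are all nullable.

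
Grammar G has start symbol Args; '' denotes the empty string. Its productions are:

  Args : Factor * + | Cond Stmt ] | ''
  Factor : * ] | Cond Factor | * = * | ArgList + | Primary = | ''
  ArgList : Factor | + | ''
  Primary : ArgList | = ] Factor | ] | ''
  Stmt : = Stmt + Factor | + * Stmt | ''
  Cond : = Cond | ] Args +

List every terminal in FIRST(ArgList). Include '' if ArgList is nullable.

From ArgList : Factor: add FIRST(Factor) = { *, +, =, ], '' } (including '' since Factor is nullable).
ArgList : + contributes {+}.
ArgList : '' contributes ''.
Union: FIRST(ArgList) = { *, +, =, ], '' }.

{ *, +, =, ], '' }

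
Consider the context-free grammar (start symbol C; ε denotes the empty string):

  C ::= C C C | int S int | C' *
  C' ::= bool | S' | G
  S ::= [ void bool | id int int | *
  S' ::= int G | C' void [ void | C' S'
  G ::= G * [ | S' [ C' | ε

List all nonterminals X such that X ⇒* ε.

Directly nullable (have an ε-production): G.
C' ::= G with every symbol nullable, so C' is nullable.
No other nonterminal has a production whose RHS symbols are all nullable.

{ C', G }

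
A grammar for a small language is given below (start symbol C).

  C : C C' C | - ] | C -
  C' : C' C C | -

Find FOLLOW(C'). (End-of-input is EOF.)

{ - }

In C : C C' C: add FIRST(C) = { - }.
In C' : C' C C: add FIRST(C C) = { - }.
Union: FOLLOW(C') = { - }.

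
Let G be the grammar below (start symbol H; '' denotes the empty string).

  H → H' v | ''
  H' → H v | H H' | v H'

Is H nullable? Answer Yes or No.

H has an ''-production, so H ⇒ ''.

Yes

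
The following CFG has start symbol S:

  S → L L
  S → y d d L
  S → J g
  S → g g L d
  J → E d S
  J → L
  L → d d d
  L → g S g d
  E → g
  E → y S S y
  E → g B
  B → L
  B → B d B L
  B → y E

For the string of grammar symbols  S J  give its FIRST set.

{ d, g, y }

Add FIRST(S) = { d, g, y }; S is not nullable, stop.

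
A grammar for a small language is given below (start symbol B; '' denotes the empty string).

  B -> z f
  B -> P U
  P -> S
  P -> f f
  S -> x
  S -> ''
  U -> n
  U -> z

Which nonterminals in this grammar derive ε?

Directly nullable (have an ''-production): S.
P -> S with every symbol nullable, so P is nullable.
No other nonterminal has a production whose RHS symbols are all nullable.

{ P, S }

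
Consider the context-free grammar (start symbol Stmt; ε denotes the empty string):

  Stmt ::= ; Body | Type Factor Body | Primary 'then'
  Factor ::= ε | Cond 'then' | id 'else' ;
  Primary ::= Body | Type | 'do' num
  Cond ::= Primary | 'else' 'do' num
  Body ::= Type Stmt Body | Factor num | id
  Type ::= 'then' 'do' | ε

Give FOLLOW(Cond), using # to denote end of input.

In Factor ::= Cond 'then': add FIRST('then') = { 'then' }.
Union: FOLLOW(Cond) = { 'then' }.

{ 'then' }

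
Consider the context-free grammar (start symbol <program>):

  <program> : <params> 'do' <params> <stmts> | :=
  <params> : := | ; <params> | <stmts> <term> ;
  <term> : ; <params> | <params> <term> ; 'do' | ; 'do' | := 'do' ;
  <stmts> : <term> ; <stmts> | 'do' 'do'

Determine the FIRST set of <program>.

From <program> : <params> 'do' <params> <stmts>: add FIRST(<params>) = { 'do', :=, ; }.
<program> : := contributes {:=}.
Union: FIRST(<program>) = { 'do', :=, ; }.

{ 'do', :=, ; }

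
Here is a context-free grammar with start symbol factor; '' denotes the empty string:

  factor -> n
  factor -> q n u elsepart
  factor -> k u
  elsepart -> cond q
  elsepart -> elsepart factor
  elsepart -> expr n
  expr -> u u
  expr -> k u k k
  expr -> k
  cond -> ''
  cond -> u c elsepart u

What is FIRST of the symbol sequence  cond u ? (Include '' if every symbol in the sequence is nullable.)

{ u }

Add FIRST(cond)\{''} = { u }; cond is nullable, continue.
u is a terminal; add {u} and stop.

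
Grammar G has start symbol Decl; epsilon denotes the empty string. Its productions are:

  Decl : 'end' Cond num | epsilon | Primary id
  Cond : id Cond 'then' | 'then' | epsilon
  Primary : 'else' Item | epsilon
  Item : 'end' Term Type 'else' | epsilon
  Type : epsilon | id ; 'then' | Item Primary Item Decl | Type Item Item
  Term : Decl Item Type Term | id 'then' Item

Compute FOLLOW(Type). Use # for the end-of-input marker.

In Item : 'end' Term Type 'else': add FIRST('else') = { 'else' }.
In Type : Type Item Item: add FIRST(Item Item)\{epsilon} = { 'end' }.
  Since Item Item is nullable, also add FOLLOW(Type) = { 'else', 'end', id }.
In Term : Decl Item Type Term: add FIRST(Term) = { 'else', 'end', id }.
Union: FOLLOW(Type) = { 'else', 'end', id }.

{ 'else', 'end', id }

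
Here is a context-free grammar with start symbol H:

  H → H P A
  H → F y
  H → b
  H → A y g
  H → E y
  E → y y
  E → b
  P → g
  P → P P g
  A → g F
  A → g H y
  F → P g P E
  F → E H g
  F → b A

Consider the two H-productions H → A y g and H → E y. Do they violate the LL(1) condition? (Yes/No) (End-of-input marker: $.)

No

FIRST(A y g) = { g } and FIRST(E y) = { b, y }.
The FIRST sets are disjoint and neither alternative is nullable — no conflict.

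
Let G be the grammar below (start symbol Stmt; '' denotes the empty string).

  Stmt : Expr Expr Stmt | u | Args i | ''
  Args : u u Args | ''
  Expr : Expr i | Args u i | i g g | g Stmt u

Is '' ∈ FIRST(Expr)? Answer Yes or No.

Nullable nonterminals: Args, Stmt.
No production of Expr has an RHS whose symbols are all nullable, so Expr is not nullable.

No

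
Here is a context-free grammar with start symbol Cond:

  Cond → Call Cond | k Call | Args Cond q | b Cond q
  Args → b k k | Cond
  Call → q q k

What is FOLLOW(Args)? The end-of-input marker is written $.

{ b, k, q }

In Cond → Args Cond q: add FIRST(Cond q) = { b, k, q }.
Union: FOLLOW(Args) = { b, k, q }.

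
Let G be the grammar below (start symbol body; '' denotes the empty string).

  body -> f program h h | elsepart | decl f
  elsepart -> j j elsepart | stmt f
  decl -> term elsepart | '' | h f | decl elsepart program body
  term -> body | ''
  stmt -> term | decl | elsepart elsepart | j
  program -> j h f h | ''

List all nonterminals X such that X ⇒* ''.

{ decl, program, stmt, term }

Directly nullable (have an ''-production): decl, term, program.
stmt -> term with every symbol nullable, so stmt is nullable.
No other nonterminal has a production whose RHS symbols are all nullable.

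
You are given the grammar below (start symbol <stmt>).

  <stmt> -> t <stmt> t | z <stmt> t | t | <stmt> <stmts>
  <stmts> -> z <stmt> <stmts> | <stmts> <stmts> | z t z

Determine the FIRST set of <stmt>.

{ t, z }

<stmt> -> t <stmt> t contributes {t}.
<stmt> -> z <stmt> t contributes {z}.
<stmt> -> t contributes {t}.
From <stmt> -> <stmt> <stmts>: add FIRST(<stmt>) = { t, z }.
Union: FIRST(<stmt>) = { t, z }.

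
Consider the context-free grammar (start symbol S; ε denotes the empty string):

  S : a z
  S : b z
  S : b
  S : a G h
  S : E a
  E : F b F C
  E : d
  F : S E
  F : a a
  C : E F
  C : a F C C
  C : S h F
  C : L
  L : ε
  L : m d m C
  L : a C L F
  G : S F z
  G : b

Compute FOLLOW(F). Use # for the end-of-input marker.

{ a, b, d, m, z }

In E : F b F C: add FIRST(b F C) = { b }.
In E : F b F C: add FIRST(C)\{ε} = { a, b, d, m }.
  Since C is nullable, also add FOLLOW(E) = { a, b, d, m, z }.
In C : E F: F is at the end, add FOLLOW(C) = { a, b, d, m, z }.
In C : a F C C: add FIRST(C C)\{ε} = { a, b, d, m }.
  Since C C is nullable, also add FOLLOW(C) = { a, b, d, m, z }.
In C : S h F: F is at the end, add FOLLOW(C) = { a, b, d, m, z }.
In L : a C L F: F is at the end, add FOLLOW(L) = { a, b, d, m, z }.
In G : S F z: add FIRST(z) = { z }.
Union: FOLLOW(F) = { a, b, d, m, z }.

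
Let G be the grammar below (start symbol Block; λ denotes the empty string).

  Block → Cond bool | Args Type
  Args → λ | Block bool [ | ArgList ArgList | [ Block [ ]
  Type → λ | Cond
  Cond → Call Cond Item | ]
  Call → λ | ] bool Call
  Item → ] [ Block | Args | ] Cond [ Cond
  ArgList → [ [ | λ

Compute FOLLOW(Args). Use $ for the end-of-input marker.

{ $, [, ], bool }

In Block → Args Type: add FIRST(Type)\{λ} = { ] }.
  Since Type is nullable, also add FOLLOW(Block) = { $, [, ], bool }.
In Item → Args: Args is at the end, add FOLLOW(Item) = { $, [, ], bool }.
Union: FOLLOW(Args) = { $, [, ], bool }.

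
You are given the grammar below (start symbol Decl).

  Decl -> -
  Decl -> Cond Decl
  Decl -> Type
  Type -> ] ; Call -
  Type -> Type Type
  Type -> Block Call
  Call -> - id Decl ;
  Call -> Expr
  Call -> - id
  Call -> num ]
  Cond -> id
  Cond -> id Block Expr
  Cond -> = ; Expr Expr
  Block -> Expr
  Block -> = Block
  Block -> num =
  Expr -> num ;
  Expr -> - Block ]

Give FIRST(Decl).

Decl -> - contributes {-}.
From Decl -> Cond Decl: add FIRST(Cond) = { =, id }.
From Decl -> Type: add FIRST(Type) = { -, =, ], num }.
Union: FIRST(Decl) = { -, =, ], id, num }.

{ -, =, ], id, num }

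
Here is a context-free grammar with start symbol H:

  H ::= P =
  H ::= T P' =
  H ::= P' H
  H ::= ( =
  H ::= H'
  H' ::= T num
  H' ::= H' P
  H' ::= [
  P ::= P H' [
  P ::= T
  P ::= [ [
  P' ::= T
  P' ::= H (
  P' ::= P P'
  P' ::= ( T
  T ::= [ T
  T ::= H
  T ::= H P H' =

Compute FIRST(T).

T ::= [ T contributes {[}.
From T ::= H: add FIRST(H) = { (, [ }.
From T ::= H P H' =: add FIRST(H) = { (, [ }.
Union: FIRST(T) = { (, [ }.

{ (, [ }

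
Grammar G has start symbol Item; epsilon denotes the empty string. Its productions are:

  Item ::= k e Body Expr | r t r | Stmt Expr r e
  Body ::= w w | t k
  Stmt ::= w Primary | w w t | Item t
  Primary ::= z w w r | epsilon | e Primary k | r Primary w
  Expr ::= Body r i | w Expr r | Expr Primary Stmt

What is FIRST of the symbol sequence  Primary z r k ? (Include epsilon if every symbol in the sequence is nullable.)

Add FIRST(Primary)\{epsilon} = { e, r, z }; Primary is nullable, continue.
z is a terminal; add {z} and stop.

{ e, r, z }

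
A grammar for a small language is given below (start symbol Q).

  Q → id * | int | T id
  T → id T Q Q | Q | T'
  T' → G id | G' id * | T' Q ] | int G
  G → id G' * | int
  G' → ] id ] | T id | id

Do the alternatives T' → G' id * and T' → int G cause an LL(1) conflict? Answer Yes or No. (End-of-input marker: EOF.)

Yes

FIRST(G' id *) = { ], id, int } and FIRST(int G) = { int }.
Both contain int, so the two alternatives are not disjoint — LL(1) conflict.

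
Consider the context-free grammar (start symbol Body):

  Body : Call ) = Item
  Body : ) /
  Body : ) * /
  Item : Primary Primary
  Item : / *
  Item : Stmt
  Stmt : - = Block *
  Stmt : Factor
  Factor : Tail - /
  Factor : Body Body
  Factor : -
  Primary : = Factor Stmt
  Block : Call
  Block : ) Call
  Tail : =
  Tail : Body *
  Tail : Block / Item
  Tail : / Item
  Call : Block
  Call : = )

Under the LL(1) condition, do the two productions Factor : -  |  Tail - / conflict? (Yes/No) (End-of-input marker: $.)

No

FIRST(-) = { - } and FIRST(Tail - /) = { ), /, = }.
The FIRST sets are disjoint and neither alternative is nullable — no conflict.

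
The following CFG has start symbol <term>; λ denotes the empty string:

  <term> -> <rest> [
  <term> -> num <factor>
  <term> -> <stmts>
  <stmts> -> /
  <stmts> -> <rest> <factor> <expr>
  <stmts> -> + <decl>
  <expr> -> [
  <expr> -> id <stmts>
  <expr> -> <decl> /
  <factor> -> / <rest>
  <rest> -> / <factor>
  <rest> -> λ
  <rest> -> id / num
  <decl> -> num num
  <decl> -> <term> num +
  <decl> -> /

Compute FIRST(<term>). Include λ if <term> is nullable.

From <term> -> <rest> [: <rest> nullable, take FIRST(<rest>) ∪ {[} = { /, [, id }.
<term> -> num <factor> contributes {num}.
From <term> -> <stmts>: add FIRST(<stmts>) = { +, /, id }.
Union: FIRST(<term>) = { +, /, [, id, num }.

{ +, /, [, id, num }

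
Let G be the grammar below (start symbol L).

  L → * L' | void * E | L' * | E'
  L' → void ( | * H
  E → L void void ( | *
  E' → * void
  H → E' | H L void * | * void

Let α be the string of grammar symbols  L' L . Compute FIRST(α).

{ *, void }

Add FIRST(L') = { *, void }; L' is not nullable, stop.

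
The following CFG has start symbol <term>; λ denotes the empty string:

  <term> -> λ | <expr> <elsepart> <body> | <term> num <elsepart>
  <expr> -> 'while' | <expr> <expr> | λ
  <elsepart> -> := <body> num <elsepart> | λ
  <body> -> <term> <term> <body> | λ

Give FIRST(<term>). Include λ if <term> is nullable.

{ 'while', :=, num, λ }

<term> -> λ contributes λ.
From <term> -> <expr> <elsepart> <body>: <expr>, <elsepart>, <body> nullable, take FIRST(<expr>) ∪ FIRST(<elsepart>) ∪ FIRST(<body>) = { 'while', :=, num }; also λ since the whole RHS is nullable.
From <term> -> <term> num <elsepart>: <term> nullable, take FIRST(<term>) ∪ {num} = { 'while', :=, num }.
Union: FIRST(<term>) = { 'while', :=, num, λ }.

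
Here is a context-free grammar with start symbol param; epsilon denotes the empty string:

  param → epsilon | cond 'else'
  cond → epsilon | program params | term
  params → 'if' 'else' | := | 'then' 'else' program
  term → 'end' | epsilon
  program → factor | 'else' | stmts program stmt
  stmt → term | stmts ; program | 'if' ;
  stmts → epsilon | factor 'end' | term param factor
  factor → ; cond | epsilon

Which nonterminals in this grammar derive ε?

Directly nullable (have an epsilon-production): param, cond, term, stmts, factor.
program → factor with every symbol nullable, so program is nullable.
stmt → term with every symbol nullable, so stmt is nullable.
No other nonterminal has a production whose RHS symbols are all nullable.

{ cond, factor, param, program, stmt, stmts, term }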